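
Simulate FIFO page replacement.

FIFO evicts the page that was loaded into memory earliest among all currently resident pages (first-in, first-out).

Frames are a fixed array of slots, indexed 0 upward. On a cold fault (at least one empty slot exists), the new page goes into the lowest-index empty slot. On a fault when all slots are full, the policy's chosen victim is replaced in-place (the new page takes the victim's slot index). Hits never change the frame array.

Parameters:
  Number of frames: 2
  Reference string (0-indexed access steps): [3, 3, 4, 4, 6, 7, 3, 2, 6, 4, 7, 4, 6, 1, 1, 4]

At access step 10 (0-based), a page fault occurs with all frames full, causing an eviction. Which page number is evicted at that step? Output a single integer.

Step 0: ref 3 -> FAULT, frames=[3,-]
Step 1: ref 3 -> HIT, frames=[3,-]
Step 2: ref 4 -> FAULT, frames=[3,4]
Step 3: ref 4 -> HIT, frames=[3,4]
Step 4: ref 6 -> FAULT, evict 3, frames=[6,4]
Step 5: ref 7 -> FAULT, evict 4, frames=[6,7]
Step 6: ref 3 -> FAULT, evict 6, frames=[3,7]
Step 7: ref 2 -> FAULT, evict 7, frames=[3,2]
Step 8: ref 6 -> FAULT, evict 3, frames=[6,2]
Step 9: ref 4 -> FAULT, evict 2, frames=[6,4]
Step 10: ref 7 -> FAULT, evict 6, frames=[7,4]
At step 10: evicted page 6

Answer: 6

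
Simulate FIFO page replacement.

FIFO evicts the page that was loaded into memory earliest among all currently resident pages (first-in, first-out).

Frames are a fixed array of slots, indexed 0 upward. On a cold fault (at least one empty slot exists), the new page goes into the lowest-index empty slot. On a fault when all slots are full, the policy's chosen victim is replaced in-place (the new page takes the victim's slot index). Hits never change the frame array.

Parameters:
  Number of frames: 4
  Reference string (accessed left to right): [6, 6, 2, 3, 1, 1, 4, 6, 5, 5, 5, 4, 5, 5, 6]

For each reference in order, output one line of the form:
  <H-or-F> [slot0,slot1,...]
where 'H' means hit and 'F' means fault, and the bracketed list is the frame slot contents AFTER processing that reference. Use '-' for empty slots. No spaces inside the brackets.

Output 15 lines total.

F [6,-,-,-]
H [6,-,-,-]
F [6,2,-,-]
F [6,2,3,-]
F [6,2,3,1]
H [6,2,3,1]
F [4,2,3,1]
F [4,6,3,1]
F [4,6,5,1]
H [4,6,5,1]
H [4,6,5,1]
H [4,6,5,1]
H [4,6,5,1]
H [4,6,5,1]
H [4,6,5,1]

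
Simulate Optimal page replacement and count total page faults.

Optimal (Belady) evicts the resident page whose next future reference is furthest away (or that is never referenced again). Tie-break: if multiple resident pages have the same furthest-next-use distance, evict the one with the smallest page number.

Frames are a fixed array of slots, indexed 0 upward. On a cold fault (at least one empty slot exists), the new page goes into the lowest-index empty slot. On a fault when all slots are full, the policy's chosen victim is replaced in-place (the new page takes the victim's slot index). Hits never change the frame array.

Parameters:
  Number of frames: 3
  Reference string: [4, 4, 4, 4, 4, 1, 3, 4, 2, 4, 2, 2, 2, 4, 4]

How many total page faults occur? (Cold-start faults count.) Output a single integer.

Step 0: ref 4 → FAULT, frames=[4,-,-]
Step 1: ref 4 → HIT, frames=[4,-,-]
Step 2: ref 4 → HIT, frames=[4,-,-]
Step 3: ref 4 → HIT, frames=[4,-,-]
Step 4: ref 4 → HIT, frames=[4,-,-]
Step 5: ref 1 → FAULT, frames=[4,1,-]
Step 6: ref 3 → FAULT, frames=[4,1,3]
Step 7: ref 4 → HIT, frames=[4,1,3]
Step 8: ref 2 → FAULT (evict 1), frames=[4,2,3]
Step 9: ref 4 → HIT, frames=[4,2,3]
Step 10: ref 2 → HIT, frames=[4,2,3]
Step 11: ref 2 → HIT, frames=[4,2,3]
Step 12: ref 2 → HIT, frames=[4,2,3]
Step 13: ref 4 → HIT, frames=[4,2,3]
Step 14: ref 4 → HIT, frames=[4,2,3]
Total faults: 4

Answer: 4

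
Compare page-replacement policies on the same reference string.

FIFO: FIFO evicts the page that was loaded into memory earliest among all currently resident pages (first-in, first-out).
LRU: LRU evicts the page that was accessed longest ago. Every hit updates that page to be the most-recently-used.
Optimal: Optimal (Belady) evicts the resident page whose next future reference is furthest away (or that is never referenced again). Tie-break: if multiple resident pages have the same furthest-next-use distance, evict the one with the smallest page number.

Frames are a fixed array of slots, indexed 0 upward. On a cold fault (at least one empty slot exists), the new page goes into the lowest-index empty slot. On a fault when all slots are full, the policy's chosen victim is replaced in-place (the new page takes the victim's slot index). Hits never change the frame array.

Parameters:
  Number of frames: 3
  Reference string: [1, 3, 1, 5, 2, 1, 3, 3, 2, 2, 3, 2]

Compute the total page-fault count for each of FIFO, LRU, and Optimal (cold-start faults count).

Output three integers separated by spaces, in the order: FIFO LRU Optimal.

--- FIFO ---
  step 0: ref 1 -> FAULT, frames=[1,-,-] (faults so far: 1)
  step 1: ref 3 -> FAULT, frames=[1,3,-] (faults so far: 2)
  step 2: ref 1 -> HIT, frames=[1,3,-] (faults so far: 2)
  step 3: ref 5 -> FAULT, frames=[1,3,5] (faults so far: 3)
  step 4: ref 2 -> FAULT, evict 1, frames=[2,3,5] (faults so far: 4)
  step 5: ref 1 -> FAULT, evict 3, frames=[2,1,5] (faults so far: 5)
  step 6: ref 3 -> FAULT, evict 5, frames=[2,1,3] (faults so far: 6)
  step 7: ref 3 -> HIT, frames=[2,1,3] (faults so far: 6)
  step 8: ref 2 -> HIT, frames=[2,1,3] (faults so far: 6)
  step 9: ref 2 -> HIT, frames=[2,1,3] (faults so far: 6)
  step 10: ref 3 -> HIT, frames=[2,1,3] (faults so far: 6)
  step 11: ref 2 -> HIT, frames=[2,1,3] (faults so far: 6)
  FIFO total faults: 6
--- LRU ---
  step 0: ref 1 -> FAULT, frames=[1,-,-] (faults so far: 1)
  step 1: ref 3 -> FAULT, frames=[1,3,-] (faults so far: 2)
  step 2: ref 1 -> HIT, frames=[1,3,-] (faults so far: 2)
  step 3: ref 5 -> FAULT, frames=[1,3,5] (faults so far: 3)
  step 4: ref 2 -> FAULT, evict 3, frames=[1,2,5] (faults so far: 4)
  step 5: ref 1 -> HIT, frames=[1,2,5] (faults so far: 4)
  step 6: ref 3 -> FAULT, evict 5, frames=[1,2,3] (faults so far: 5)
  step 7: ref 3 -> HIT, frames=[1,2,3] (faults so far: 5)
  step 8: ref 2 -> HIT, frames=[1,2,3] (faults so far: 5)
  step 9: ref 2 -> HIT, frames=[1,2,3] (faults so far: 5)
  step 10: ref 3 -> HIT, frames=[1,2,3] (faults so far: 5)
  step 11: ref 2 -> HIT, frames=[1,2,3] (faults so far: 5)
  LRU total faults: 5
--- Optimal ---
  step 0: ref 1 -> FAULT, frames=[1,-,-] (faults so far: 1)
  step 1: ref 3 -> FAULT, frames=[1,3,-] (faults so far: 2)
  step 2: ref 1 -> HIT, frames=[1,3,-] (faults so far: 2)
  step 3: ref 5 -> FAULT, frames=[1,3,5] (faults so far: 3)
  step 4: ref 2 -> FAULT, evict 5, frames=[1,3,2] (faults so far: 4)
  step 5: ref 1 -> HIT, frames=[1,3,2] (faults so far: 4)
  step 6: ref 3 -> HIT, frames=[1,3,2] (faults so far: 4)
  step 7: ref 3 -> HIT, frames=[1,3,2] (faults so far: 4)
  step 8: ref 2 -> HIT, frames=[1,3,2] (faults so far: 4)
  step 9: ref 2 -> HIT, frames=[1,3,2] (faults so far: 4)
  step 10: ref 3 -> HIT, frames=[1,3,2] (faults so far: 4)
  step 11: ref 2 -> HIT, frames=[1,3,2] (faults so far: 4)
  Optimal total faults: 4

Answer: 6 5 4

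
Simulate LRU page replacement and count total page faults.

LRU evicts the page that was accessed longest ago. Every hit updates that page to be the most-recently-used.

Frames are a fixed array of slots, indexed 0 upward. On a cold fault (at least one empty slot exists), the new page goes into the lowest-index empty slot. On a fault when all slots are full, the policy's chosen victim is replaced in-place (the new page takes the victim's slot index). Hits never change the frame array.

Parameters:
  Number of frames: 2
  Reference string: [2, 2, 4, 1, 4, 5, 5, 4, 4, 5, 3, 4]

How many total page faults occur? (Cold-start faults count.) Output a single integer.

Step 0: ref 2 → FAULT, frames=[2,-]
Step 1: ref 2 → HIT, frames=[2,-]
Step 2: ref 4 → FAULT, frames=[2,4]
Step 3: ref 1 → FAULT (evict 2), frames=[1,4]
Step 4: ref 4 → HIT, frames=[1,4]
Step 5: ref 5 → FAULT (evict 1), frames=[5,4]
Step 6: ref 5 → HIT, frames=[5,4]
Step 7: ref 4 → HIT, frames=[5,4]
Step 8: ref 4 → HIT, frames=[5,4]
Step 9: ref 5 → HIT, frames=[5,4]
Step 10: ref 3 → FAULT (evict 4), frames=[5,3]
Step 11: ref 4 → FAULT (evict 5), frames=[4,3]
Total faults: 6

Answer: 6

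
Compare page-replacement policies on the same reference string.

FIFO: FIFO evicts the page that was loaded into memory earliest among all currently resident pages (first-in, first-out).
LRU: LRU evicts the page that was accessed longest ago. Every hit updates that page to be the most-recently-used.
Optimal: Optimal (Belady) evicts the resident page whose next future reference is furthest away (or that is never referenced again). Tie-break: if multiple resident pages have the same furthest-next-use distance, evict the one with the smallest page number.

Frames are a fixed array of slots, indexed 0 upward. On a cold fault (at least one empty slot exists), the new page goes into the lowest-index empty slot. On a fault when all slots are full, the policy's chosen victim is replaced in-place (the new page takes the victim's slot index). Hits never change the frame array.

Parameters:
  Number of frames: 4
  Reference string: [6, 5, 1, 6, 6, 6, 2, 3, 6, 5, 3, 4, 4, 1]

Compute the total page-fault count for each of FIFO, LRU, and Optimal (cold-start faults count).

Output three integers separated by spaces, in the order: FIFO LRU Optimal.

--- FIFO ---
  step 0: ref 6 -> FAULT, frames=[6,-,-,-] (faults so far: 1)
  step 1: ref 5 -> FAULT, frames=[6,5,-,-] (faults so far: 2)
  step 2: ref 1 -> FAULT, frames=[6,5,1,-] (faults so far: 3)
  step 3: ref 6 -> HIT, frames=[6,5,1,-] (faults so far: 3)
  step 4: ref 6 -> HIT, frames=[6,5,1,-] (faults so far: 3)
  step 5: ref 6 -> HIT, frames=[6,5,1,-] (faults so far: 3)
  step 6: ref 2 -> FAULT, frames=[6,5,1,2] (faults so far: 4)
  step 7: ref 3 -> FAULT, evict 6, frames=[3,5,1,2] (faults so far: 5)
  step 8: ref 6 -> FAULT, evict 5, frames=[3,6,1,2] (faults so far: 6)
  step 9: ref 5 -> FAULT, evict 1, frames=[3,6,5,2] (faults so far: 7)
  step 10: ref 3 -> HIT, frames=[3,6,5,2] (faults so far: 7)
  step 11: ref 4 -> FAULT, evict 2, frames=[3,6,5,4] (faults so far: 8)
  step 12: ref 4 -> HIT, frames=[3,6,5,4] (faults so far: 8)
  step 13: ref 1 -> FAULT, evict 3, frames=[1,6,5,4] (faults so far: 9)
  FIFO total faults: 9
--- LRU ---
  step 0: ref 6 -> FAULT, frames=[6,-,-,-] (faults so far: 1)
  step 1: ref 5 -> FAULT, frames=[6,5,-,-] (faults so far: 2)
  step 2: ref 1 -> FAULT, frames=[6,5,1,-] (faults so far: 3)
  step 3: ref 6 -> HIT, frames=[6,5,1,-] (faults so far: 3)
  step 4: ref 6 -> HIT, frames=[6,5,1,-] (faults so far: 3)
  step 5: ref 6 -> HIT, frames=[6,5,1,-] (faults so far: 3)
  step 6: ref 2 -> FAULT, frames=[6,5,1,2] (faults so far: 4)
  step 7: ref 3 -> FAULT, evict 5, frames=[6,3,1,2] (faults so far: 5)
  step 8: ref 6 -> HIT, frames=[6,3,1,2] (faults so far: 5)
  step 9: ref 5 -> FAULT, evict 1, frames=[6,3,5,2] (faults so far: 6)
  step 10: ref 3 -> HIT, frames=[6,3,5,2] (faults so far: 6)
  step 11: ref 4 -> FAULT, evict 2, frames=[6,3,5,4] (faults so far: 7)
  step 12: ref 4 -> HIT, frames=[6,3,5,4] (faults so far: 7)
  step 13: ref 1 -> FAULT, evict 6, frames=[1,3,5,4] (faults so far: 8)
  LRU total faults: 8
--- Optimal ---
  step 0: ref 6 -> FAULT, frames=[6,-,-,-] (faults so far: 1)
  step 1: ref 5 -> FAULT, frames=[6,5,-,-] (faults so far: 2)
  step 2: ref 1 -> FAULT, frames=[6,5,1,-] (faults so far: 3)
  step 3: ref 6 -> HIT, frames=[6,5,1,-] (faults so far: 3)
  step 4: ref 6 -> HIT, frames=[6,5,1,-] (faults so far: 3)
  step 5: ref 6 -> HIT, frames=[6,5,1,-] (faults so far: 3)
  step 6: ref 2 -> FAULT, frames=[6,5,1,2] (faults so far: 4)
  step 7: ref 3 -> FAULT, evict 2, frames=[6,5,1,3] (faults so far: 5)
  step 8: ref 6 -> HIT, frames=[6,5,1,3] (faults so far: 5)
  step 9: ref 5 -> HIT, frames=[6,5,1,3] (faults so far: 5)
  step 10: ref 3 -> HIT, frames=[6,5,1,3] (faults so far: 5)
  step 11: ref 4 -> FAULT, evict 3, frames=[6,5,1,4] (faults so far: 6)
  step 12: ref 4 -> HIT, frames=[6,5,1,4] (faults so far: 6)
  step 13: ref 1 -> HIT, frames=[6,5,1,4] (faults so far: 6)
  Optimal total faults: 6

Answer: 9 8 6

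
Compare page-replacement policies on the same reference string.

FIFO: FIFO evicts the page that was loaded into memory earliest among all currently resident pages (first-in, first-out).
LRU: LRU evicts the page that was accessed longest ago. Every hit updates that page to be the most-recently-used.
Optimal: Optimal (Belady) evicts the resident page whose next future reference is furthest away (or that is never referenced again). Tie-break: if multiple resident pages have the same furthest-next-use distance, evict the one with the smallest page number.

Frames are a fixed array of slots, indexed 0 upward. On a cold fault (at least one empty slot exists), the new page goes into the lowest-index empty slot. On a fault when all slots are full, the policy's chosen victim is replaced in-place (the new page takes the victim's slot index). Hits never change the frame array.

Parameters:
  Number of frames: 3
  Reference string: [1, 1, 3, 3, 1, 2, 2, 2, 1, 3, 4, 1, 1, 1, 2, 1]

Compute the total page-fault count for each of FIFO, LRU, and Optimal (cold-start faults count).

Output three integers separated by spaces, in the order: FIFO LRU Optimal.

Answer: 5 5 4

Derivation:
--- FIFO ---
  step 0: ref 1 -> FAULT, frames=[1,-,-] (faults so far: 1)
  step 1: ref 1 -> HIT, frames=[1,-,-] (faults so far: 1)
  step 2: ref 3 -> FAULT, frames=[1,3,-] (faults so far: 2)
  step 3: ref 3 -> HIT, frames=[1,3,-] (faults so far: 2)
  step 4: ref 1 -> HIT, frames=[1,3,-] (faults so far: 2)
  step 5: ref 2 -> FAULT, frames=[1,3,2] (faults so far: 3)
  step 6: ref 2 -> HIT, frames=[1,3,2] (faults so far: 3)
  step 7: ref 2 -> HIT, frames=[1,3,2] (faults so far: 3)
  step 8: ref 1 -> HIT, frames=[1,3,2] (faults so far: 3)
  step 9: ref 3 -> HIT, frames=[1,3,2] (faults so far: 3)
  step 10: ref 4 -> FAULT, evict 1, frames=[4,3,2] (faults so far: 4)
  step 11: ref 1 -> FAULT, evict 3, frames=[4,1,2] (faults so far: 5)
  step 12: ref 1 -> HIT, frames=[4,1,2] (faults so far: 5)
  step 13: ref 1 -> HIT, frames=[4,1,2] (faults so far: 5)
  step 14: ref 2 -> HIT, frames=[4,1,2] (faults so far: 5)
  step 15: ref 1 -> HIT, frames=[4,1,2] (faults so far: 5)
  FIFO total faults: 5
--- LRU ---
  step 0: ref 1 -> FAULT, frames=[1,-,-] (faults so far: 1)
  step 1: ref 1 -> HIT, frames=[1,-,-] (faults so far: 1)
  step 2: ref 3 -> FAULT, frames=[1,3,-] (faults so far: 2)
  step 3: ref 3 -> HIT, frames=[1,3,-] (faults so far: 2)
  step 4: ref 1 -> HIT, frames=[1,3,-] (faults so far: 2)
  step 5: ref 2 -> FAULT, frames=[1,3,2] (faults so far: 3)
  step 6: ref 2 -> HIT, frames=[1,3,2] (faults so far: 3)
  step 7: ref 2 -> HIT, frames=[1,3,2] (faults so far: 3)
  step 8: ref 1 -> HIT, frames=[1,3,2] (faults so far: 3)
  step 9: ref 3 -> HIT, frames=[1,3,2] (faults so far: 3)
  step 10: ref 4 -> FAULT, evict 2, frames=[1,3,4] (faults so far: 4)
  step 11: ref 1 -> HIT, frames=[1,3,4] (faults so far: 4)
  step 12: ref 1 -> HIT, frames=[1,3,4] (faults so far: 4)
  step 13: ref 1 -> HIT, frames=[1,3,4] (faults so far: 4)
  step 14: ref 2 -> FAULT, evict 3, frames=[1,2,4] (faults so far: 5)
  step 15: ref 1 -> HIT, frames=[1,2,4] (faults so far: 5)
  LRU total faults: 5
--- Optimal ---
  step 0: ref 1 -> FAULT, frames=[1,-,-] (faults so far: 1)
  step 1: ref 1 -> HIT, frames=[1,-,-] (faults so far: 1)
  step 2: ref 3 -> FAULT, frames=[1,3,-] (faults so far: 2)
  step 3: ref 3 -> HIT, frames=[1,3,-] (faults so far: 2)
  step 4: ref 1 -> HIT, frames=[1,3,-] (faults so far: 2)
  step 5: ref 2 -> FAULT, frames=[1,3,2] (faults so far: 3)
  step 6: ref 2 -> HIT, frames=[1,3,2] (faults so far: 3)
  step 7: ref 2 -> HIT, frames=[1,3,2] (faults so far: 3)
  step 8: ref 1 -> HIT, frames=[1,3,2] (faults so far: 3)
  step 9: ref 3 -> HIT, frames=[1,3,2] (faults so far: 3)
  step 10: ref 4 -> FAULT, evict 3, frames=[1,4,2] (faults so far: 4)
  step 11: ref 1 -> HIT, frames=[1,4,2] (faults so far: 4)
  step 12: ref 1 -> HIT, frames=[1,4,2] (faults so far: 4)
  step 13: ref 1 -> HIT, frames=[1,4,2] (faults so far: 4)
  step 14: ref 2 -> HIT, frames=[1,4,2] (faults so far: 4)
  step 15: ref 1 -> HIT, frames=[1,4,2] (faults so far: 4)
  Optimal total faults: 4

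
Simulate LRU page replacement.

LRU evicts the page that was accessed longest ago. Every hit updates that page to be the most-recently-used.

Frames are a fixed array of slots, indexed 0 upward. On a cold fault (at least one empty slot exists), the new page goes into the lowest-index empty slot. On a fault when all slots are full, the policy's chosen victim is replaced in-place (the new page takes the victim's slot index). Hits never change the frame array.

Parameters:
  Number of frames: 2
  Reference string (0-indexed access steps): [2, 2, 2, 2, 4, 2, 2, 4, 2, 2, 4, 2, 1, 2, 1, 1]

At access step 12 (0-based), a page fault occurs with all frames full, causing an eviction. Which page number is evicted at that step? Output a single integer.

Step 0: ref 2 -> FAULT, frames=[2,-]
Step 1: ref 2 -> HIT, frames=[2,-]
Step 2: ref 2 -> HIT, frames=[2,-]
Step 3: ref 2 -> HIT, frames=[2,-]
Step 4: ref 4 -> FAULT, frames=[2,4]
Step 5: ref 2 -> HIT, frames=[2,4]
Step 6: ref 2 -> HIT, frames=[2,4]
Step 7: ref 4 -> HIT, frames=[2,4]
Step 8: ref 2 -> HIT, frames=[2,4]
Step 9: ref 2 -> HIT, frames=[2,4]
Step 10: ref 4 -> HIT, frames=[2,4]
Step 11: ref 2 -> HIT, frames=[2,4]
Step 12: ref 1 -> FAULT, evict 4, frames=[2,1]
At step 12: evicted page 4

Answer: 4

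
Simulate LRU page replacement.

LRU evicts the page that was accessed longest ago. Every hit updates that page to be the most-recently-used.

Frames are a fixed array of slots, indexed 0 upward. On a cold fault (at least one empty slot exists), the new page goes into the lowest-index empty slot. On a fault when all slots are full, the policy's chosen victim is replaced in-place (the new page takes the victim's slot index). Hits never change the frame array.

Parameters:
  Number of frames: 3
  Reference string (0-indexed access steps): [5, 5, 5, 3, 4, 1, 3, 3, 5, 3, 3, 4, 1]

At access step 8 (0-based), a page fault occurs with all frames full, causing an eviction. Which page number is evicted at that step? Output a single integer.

Answer: 4

Derivation:
Step 0: ref 5 -> FAULT, frames=[5,-,-]
Step 1: ref 5 -> HIT, frames=[5,-,-]
Step 2: ref 5 -> HIT, frames=[5,-,-]
Step 3: ref 3 -> FAULT, frames=[5,3,-]
Step 4: ref 4 -> FAULT, frames=[5,3,4]
Step 5: ref 1 -> FAULT, evict 5, frames=[1,3,4]
Step 6: ref 3 -> HIT, frames=[1,3,4]
Step 7: ref 3 -> HIT, frames=[1,3,4]
Step 8: ref 5 -> FAULT, evict 4, frames=[1,3,5]
At step 8: evicted page 4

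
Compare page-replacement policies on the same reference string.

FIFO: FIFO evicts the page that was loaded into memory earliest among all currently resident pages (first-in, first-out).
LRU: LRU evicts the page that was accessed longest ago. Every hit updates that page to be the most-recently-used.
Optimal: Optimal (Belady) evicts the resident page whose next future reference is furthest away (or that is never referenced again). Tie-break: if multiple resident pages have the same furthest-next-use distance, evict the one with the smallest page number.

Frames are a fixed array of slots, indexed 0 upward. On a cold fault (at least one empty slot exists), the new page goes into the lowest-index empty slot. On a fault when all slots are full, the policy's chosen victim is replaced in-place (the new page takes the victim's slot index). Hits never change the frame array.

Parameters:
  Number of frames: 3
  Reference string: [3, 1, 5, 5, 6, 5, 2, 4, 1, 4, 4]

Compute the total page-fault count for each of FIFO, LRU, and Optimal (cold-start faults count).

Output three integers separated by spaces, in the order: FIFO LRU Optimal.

--- FIFO ---
  step 0: ref 3 -> FAULT, frames=[3,-,-] (faults so far: 1)
  step 1: ref 1 -> FAULT, frames=[3,1,-] (faults so far: 2)
  step 2: ref 5 -> FAULT, frames=[3,1,5] (faults so far: 3)
  step 3: ref 5 -> HIT, frames=[3,1,5] (faults so far: 3)
  step 4: ref 6 -> FAULT, evict 3, frames=[6,1,5] (faults so far: 4)
  step 5: ref 5 -> HIT, frames=[6,1,5] (faults so far: 4)
  step 6: ref 2 -> FAULT, evict 1, frames=[6,2,5] (faults so far: 5)
  step 7: ref 4 -> FAULT, evict 5, frames=[6,2,4] (faults so far: 6)
  step 8: ref 1 -> FAULT, evict 6, frames=[1,2,4] (faults so far: 7)
  step 9: ref 4 -> HIT, frames=[1,2,4] (faults so far: 7)
  step 10: ref 4 -> HIT, frames=[1,2,4] (faults so far: 7)
  FIFO total faults: 7
--- LRU ---
  step 0: ref 3 -> FAULT, frames=[3,-,-] (faults so far: 1)
  step 1: ref 1 -> FAULT, frames=[3,1,-] (faults so far: 2)
  step 2: ref 5 -> FAULT, frames=[3,1,5] (faults so far: 3)
  step 3: ref 5 -> HIT, frames=[3,1,5] (faults so far: 3)
  step 4: ref 6 -> FAULT, evict 3, frames=[6,1,5] (faults so far: 4)
  step 5: ref 5 -> HIT, frames=[6,1,5] (faults so far: 4)
  step 6: ref 2 -> FAULT, evict 1, frames=[6,2,5] (faults so far: 5)
  step 7: ref 4 -> FAULT, evict 6, frames=[4,2,5] (faults so far: 6)
  step 8: ref 1 -> FAULT, evict 5, frames=[4,2,1] (faults so far: 7)
  step 9: ref 4 -> HIT, frames=[4,2,1] (faults so far: 7)
  step 10: ref 4 -> HIT, frames=[4,2,1] (faults so far: 7)
  LRU total faults: 7
--- Optimal ---
  step 0: ref 3 -> FAULT, frames=[3,-,-] (faults so far: 1)
  step 1: ref 1 -> FAULT, frames=[3,1,-] (faults so far: 2)
  step 2: ref 5 -> FAULT, frames=[3,1,5] (faults so far: 3)
  step 3: ref 5 -> HIT, frames=[3,1,5] (faults so far: 3)
  step 4: ref 6 -> FAULT, evict 3, frames=[6,1,5] (faults so far: 4)
  step 5: ref 5 -> HIT, frames=[6,1,5] (faults so far: 4)
  step 6: ref 2 -> FAULT, evict 5, frames=[6,1,2] (faults so far: 5)
  step 7: ref 4 -> FAULT, evict 2, frames=[6,1,4] (faults so far: 6)
  step 8: ref 1 -> HIT, frames=[6,1,4] (faults so far: 6)
  step 9: ref 4 -> HIT, frames=[6,1,4] (faults so far: 6)
  step 10: ref 4 -> HIT, frames=[6,1,4] (faults so far: 6)
  Optimal total faults: 6

Answer: 7 7 6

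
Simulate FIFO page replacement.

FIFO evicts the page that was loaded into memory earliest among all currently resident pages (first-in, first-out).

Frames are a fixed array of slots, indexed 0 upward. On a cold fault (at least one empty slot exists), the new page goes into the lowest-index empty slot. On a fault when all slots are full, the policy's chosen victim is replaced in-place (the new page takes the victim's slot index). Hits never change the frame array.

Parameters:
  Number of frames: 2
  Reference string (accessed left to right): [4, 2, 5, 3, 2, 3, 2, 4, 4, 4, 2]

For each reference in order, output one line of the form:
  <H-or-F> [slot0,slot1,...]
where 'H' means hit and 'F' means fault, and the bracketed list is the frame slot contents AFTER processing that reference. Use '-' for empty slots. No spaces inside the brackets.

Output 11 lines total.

F [4,-]
F [4,2]
F [5,2]
F [5,3]
F [2,3]
H [2,3]
H [2,3]
F [2,4]
H [2,4]
H [2,4]
H [2,4]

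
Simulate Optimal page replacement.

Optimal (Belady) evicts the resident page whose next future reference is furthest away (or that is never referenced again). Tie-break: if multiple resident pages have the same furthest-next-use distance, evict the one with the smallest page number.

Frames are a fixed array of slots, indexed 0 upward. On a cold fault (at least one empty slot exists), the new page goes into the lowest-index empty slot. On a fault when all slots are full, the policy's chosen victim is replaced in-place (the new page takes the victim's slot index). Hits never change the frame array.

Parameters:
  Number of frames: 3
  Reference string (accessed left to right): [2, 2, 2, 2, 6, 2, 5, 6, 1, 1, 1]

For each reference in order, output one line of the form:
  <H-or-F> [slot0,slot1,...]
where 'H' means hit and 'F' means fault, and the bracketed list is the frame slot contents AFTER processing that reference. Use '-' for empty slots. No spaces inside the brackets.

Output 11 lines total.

F [2,-,-]
H [2,-,-]
H [2,-,-]
H [2,-,-]
F [2,6,-]
H [2,6,-]
F [2,6,5]
H [2,6,5]
F [1,6,5]
H [1,6,5]
H [1,6,5]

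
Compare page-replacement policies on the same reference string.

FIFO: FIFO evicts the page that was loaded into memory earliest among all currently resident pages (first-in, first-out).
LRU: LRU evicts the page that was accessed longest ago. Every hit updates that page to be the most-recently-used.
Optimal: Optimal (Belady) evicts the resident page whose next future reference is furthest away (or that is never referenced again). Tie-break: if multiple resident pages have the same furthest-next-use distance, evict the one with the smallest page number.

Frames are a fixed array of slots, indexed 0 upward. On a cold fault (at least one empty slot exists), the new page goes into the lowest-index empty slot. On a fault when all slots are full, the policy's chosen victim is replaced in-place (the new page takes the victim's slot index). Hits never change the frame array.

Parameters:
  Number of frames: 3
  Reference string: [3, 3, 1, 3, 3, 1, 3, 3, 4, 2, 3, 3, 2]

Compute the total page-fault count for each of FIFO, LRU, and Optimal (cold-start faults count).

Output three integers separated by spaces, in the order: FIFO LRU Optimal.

--- FIFO ---
  step 0: ref 3 -> FAULT, frames=[3,-,-] (faults so far: 1)
  step 1: ref 3 -> HIT, frames=[3,-,-] (faults so far: 1)
  step 2: ref 1 -> FAULT, frames=[3,1,-] (faults so far: 2)
  step 3: ref 3 -> HIT, frames=[3,1,-] (faults so far: 2)
  step 4: ref 3 -> HIT, frames=[3,1,-] (faults so far: 2)
  step 5: ref 1 -> HIT, frames=[3,1,-] (faults so far: 2)
  step 6: ref 3 -> HIT, frames=[3,1,-] (faults so far: 2)
  step 7: ref 3 -> HIT, frames=[3,1,-] (faults so far: 2)
  step 8: ref 4 -> FAULT, frames=[3,1,4] (faults so far: 3)
  step 9: ref 2 -> FAULT, evict 3, frames=[2,1,4] (faults so far: 4)
  step 10: ref 3 -> FAULT, evict 1, frames=[2,3,4] (faults so far: 5)
  step 11: ref 3 -> HIT, frames=[2,3,4] (faults so far: 5)
  step 12: ref 2 -> HIT, frames=[2,3,4] (faults so far: 5)
  FIFO total faults: 5
--- LRU ---
  step 0: ref 3 -> FAULT, frames=[3,-,-] (faults so far: 1)
  step 1: ref 3 -> HIT, frames=[3,-,-] (faults so far: 1)
  step 2: ref 1 -> FAULT, frames=[3,1,-] (faults so far: 2)
  step 3: ref 3 -> HIT, frames=[3,1,-] (faults so far: 2)
  step 4: ref 3 -> HIT, frames=[3,1,-] (faults so far: 2)
  step 5: ref 1 -> HIT, frames=[3,1,-] (faults so far: 2)
  step 6: ref 3 -> HIT, frames=[3,1,-] (faults so far: 2)
  step 7: ref 3 -> HIT, frames=[3,1,-] (faults so far: 2)
  step 8: ref 4 -> FAULT, frames=[3,1,4] (faults so far: 3)
  step 9: ref 2 -> FAULT, evict 1, frames=[3,2,4] (faults so far: 4)
  step 10: ref 3 -> HIT, frames=[3,2,4] (faults so far: 4)
  step 11: ref 3 -> HIT, frames=[3,2,4] (faults so far: 4)
  step 12: ref 2 -> HIT, frames=[3,2,4] (faults so far: 4)
  LRU total faults: 4
--- Optimal ---
  step 0: ref 3 -> FAULT, frames=[3,-,-] (faults so far: 1)
  step 1: ref 3 -> HIT, frames=[3,-,-] (faults so far: 1)
  step 2: ref 1 -> FAULT, frames=[3,1,-] (faults so far: 2)
  step 3: ref 3 -> HIT, frames=[3,1,-] (faults so far: 2)
  step 4: ref 3 -> HIT, frames=[3,1,-] (faults so far: 2)
  step 5: ref 1 -> HIT, frames=[3,1,-] (faults so far: 2)
  step 6: ref 3 -> HIT, frames=[3,1,-] (faults so far: 2)
  step 7: ref 3 -> HIT, frames=[3,1,-] (faults so far: 2)
  step 8: ref 4 -> FAULT, frames=[3,1,4] (faults so far: 3)
  step 9: ref 2 -> FAULT, evict 1, frames=[3,2,4] (faults so far: 4)
  step 10: ref 3 -> HIT, frames=[3,2,4] (faults so far: 4)
  step 11: ref 3 -> HIT, frames=[3,2,4] (faults so far: 4)
  step 12: ref 2 -> HIT, frames=[3,2,4] (faults so far: 4)
  Optimal total faults: 4

Answer: 5 4 4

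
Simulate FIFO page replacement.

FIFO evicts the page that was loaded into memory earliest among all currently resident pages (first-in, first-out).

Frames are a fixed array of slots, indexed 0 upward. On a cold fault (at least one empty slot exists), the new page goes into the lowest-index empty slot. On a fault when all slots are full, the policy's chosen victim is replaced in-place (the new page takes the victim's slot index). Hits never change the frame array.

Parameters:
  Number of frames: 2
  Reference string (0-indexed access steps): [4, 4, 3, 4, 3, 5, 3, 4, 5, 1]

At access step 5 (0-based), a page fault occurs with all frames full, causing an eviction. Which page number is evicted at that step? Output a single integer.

Step 0: ref 4 -> FAULT, frames=[4,-]
Step 1: ref 4 -> HIT, frames=[4,-]
Step 2: ref 3 -> FAULT, frames=[4,3]
Step 3: ref 4 -> HIT, frames=[4,3]
Step 4: ref 3 -> HIT, frames=[4,3]
Step 5: ref 5 -> FAULT, evict 4, frames=[5,3]
At step 5: evicted page 4

Answer: 4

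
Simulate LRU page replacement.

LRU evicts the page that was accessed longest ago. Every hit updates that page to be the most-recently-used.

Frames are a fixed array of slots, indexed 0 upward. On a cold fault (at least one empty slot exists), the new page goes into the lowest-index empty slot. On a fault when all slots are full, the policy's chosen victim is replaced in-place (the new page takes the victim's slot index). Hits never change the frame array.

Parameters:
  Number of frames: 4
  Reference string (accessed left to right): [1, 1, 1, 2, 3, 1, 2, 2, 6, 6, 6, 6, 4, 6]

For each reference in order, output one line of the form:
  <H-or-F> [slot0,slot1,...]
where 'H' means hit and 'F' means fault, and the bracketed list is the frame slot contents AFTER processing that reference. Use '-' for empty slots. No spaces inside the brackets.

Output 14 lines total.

F [1,-,-,-]
H [1,-,-,-]
H [1,-,-,-]
F [1,2,-,-]
F [1,2,3,-]
H [1,2,3,-]
H [1,2,3,-]
H [1,2,3,-]
F [1,2,3,6]
H [1,2,3,6]
H [1,2,3,6]
H [1,2,3,6]
F [1,2,4,6]
H [1,2,4,6]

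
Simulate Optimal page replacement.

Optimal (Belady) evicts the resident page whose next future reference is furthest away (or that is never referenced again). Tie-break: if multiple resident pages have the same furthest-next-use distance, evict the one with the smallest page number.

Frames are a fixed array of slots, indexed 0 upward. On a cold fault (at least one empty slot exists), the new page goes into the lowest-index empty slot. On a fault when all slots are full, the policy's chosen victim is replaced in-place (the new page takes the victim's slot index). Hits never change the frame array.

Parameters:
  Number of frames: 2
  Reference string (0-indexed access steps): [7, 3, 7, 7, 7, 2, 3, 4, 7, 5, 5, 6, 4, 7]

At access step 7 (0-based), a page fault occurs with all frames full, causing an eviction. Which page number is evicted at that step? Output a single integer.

Step 0: ref 7 -> FAULT, frames=[7,-]
Step 1: ref 3 -> FAULT, frames=[7,3]
Step 2: ref 7 -> HIT, frames=[7,3]
Step 3: ref 7 -> HIT, frames=[7,3]
Step 4: ref 7 -> HIT, frames=[7,3]
Step 5: ref 2 -> FAULT, evict 7, frames=[2,3]
Step 6: ref 3 -> HIT, frames=[2,3]
Step 7: ref 4 -> FAULT, evict 2, frames=[4,3]
At step 7: evicted page 2

Answer: 2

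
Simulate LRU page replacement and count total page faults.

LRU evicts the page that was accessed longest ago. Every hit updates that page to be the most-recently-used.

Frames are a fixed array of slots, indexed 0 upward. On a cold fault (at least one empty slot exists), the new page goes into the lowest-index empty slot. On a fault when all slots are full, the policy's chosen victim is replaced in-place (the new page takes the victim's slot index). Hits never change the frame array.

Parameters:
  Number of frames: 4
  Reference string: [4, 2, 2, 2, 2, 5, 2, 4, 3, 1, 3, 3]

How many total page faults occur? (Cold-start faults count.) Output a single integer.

Answer: 5

Derivation:
Step 0: ref 4 → FAULT, frames=[4,-,-,-]
Step 1: ref 2 → FAULT, frames=[4,2,-,-]
Step 2: ref 2 → HIT, frames=[4,2,-,-]
Step 3: ref 2 → HIT, frames=[4,2,-,-]
Step 4: ref 2 → HIT, frames=[4,2,-,-]
Step 5: ref 5 → FAULT, frames=[4,2,5,-]
Step 6: ref 2 → HIT, frames=[4,2,5,-]
Step 7: ref 4 → HIT, frames=[4,2,5,-]
Step 8: ref 3 → FAULT, frames=[4,2,5,3]
Step 9: ref 1 → FAULT (evict 5), frames=[4,2,1,3]
Step 10: ref 3 → HIT, frames=[4,2,1,3]
Step 11: ref 3 → HIT, frames=[4,2,1,3]
Total faults: 5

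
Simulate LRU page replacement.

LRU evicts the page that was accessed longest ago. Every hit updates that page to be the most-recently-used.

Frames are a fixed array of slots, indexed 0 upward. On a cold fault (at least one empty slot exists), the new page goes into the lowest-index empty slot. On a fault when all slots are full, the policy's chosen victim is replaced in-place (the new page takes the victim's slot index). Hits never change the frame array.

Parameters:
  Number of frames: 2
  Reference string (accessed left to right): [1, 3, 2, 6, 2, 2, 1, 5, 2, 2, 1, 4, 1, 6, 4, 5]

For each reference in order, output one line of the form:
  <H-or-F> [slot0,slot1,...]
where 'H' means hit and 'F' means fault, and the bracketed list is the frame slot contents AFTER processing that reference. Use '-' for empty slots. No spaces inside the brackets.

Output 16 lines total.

F [1,-]
F [1,3]
F [2,3]
F [2,6]
H [2,6]
H [2,6]
F [2,1]
F [5,1]
F [5,2]
H [5,2]
F [1,2]
F [1,4]
H [1,4]
F [1,6]
F [4,6]
F [4,5]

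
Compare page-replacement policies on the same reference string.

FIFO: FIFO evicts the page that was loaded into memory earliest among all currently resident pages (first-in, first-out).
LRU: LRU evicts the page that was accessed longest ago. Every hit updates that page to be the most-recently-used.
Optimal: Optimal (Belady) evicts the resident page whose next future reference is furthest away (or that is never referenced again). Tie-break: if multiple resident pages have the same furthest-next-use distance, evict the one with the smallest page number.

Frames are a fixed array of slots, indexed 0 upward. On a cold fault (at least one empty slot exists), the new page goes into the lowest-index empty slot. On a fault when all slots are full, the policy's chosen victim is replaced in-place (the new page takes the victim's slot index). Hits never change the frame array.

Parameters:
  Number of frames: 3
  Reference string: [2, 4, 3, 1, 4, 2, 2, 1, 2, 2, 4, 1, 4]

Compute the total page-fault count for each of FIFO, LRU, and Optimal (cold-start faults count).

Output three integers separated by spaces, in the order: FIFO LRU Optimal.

--- FIFO ---
  step 0: ref 2 -> FAULT, frames=[2,-,-] (faults so far: 1)
  step 1: ref 4 -> FAULT, frames=[2,4,-] (faults so far: 2)
  step 2: ref 3 -> FAULT, frames=[2,4,3] (faults so far: 3)
  step 3: ref 1 -> FAULT, evict 2, frames=[1,4,3] (faults so far: 4)
  step 4: ref 4 -> HIT, frames=[1,4,3] (faults so far: 4)
  step 5: ref 2 -> FAULT, evict 4, frames=[1,2,3] (faults so far: 5)
  step 6: ref 2 -> HIT, frames=[1,2,3] (faults so far: 5)
  step 7: ref 1 -> HIT, frames=[1,2,3] (faults so far: 5)
  step 8: ref 2 -> HIT, frames=[1,2,3] (faults so far: 5)
  step 9: ref 2 -> HIT, frames=[1,2,3] (faults so far: 5)
  step 10: ref 4 -> FAULT, evict 3, frames=[1,2,4] (faults so far: 6)
  step 11: ref 1 -> HIT, frames=[1,2,4] (faults so far: 6)
  step 12: ref 4 -> HIT, frames=[1,2,4] (faults so far: 6)
  FIFO total faults: 6
--- LRU ---
  step 0: ref 2 -> FAULT, frames=[2,-,-] (faults so far: 1)
  step 1: ref 4 -> FAULT, frames=[2,4,-] (faults so far: 2)
  step 2: ref 3 -> FAULT, frames=[2,4,3] (faults so far: 3)
  step 3: ref 1 -> FAULT, evict 2, frames=[1,4,3] (faults so far: 4)
  step 4: ref 4 -> HIT, frames=[1,4,3] (faults so far: 4)
  step 5: ref 2 -> FAULT, evict 3, frames=[1,4,2] (faults so far: 5)
  step 6: ref 2 -> HIT, frames=[1,4,2] (faults so far: 5)
  step 7: ref 1 -> HIT, frames=[1,4,2] (faults so far: 5)
  step 8: ref 2 -> HIT, frames=[1,4,2] (faults so far: 5)
  step 9: ref 2 -> HIT, frames=[1,4,2] (faults so far: 5)
  step 10: ref 4 -> HIT, frames=[1,4,2] (faults so far: 5)
  step 11: ref 1 -> HIT, frames=[1,4,2] (faults so far: 5)
  step 12: ref 4 -> HIT, frames=[1,4,2] (faults so far: 5)
  LRU total faults: 5
--- Optimal ---
  step 0: ref 2 -> FAULT, frames=[2,-,-] (faults so far: 1)
  step 1: ref 4 -> FAULT, frames=[2,4,-] (faults so far: 2)
  step 2: ref 3 -> FAULT, frames=[2,4,3] (faults so far: 3)
  step 3: ref 1 -> FAULT, evict 3, frames=[2,4,1] (faults so far: 4)
  step 4: ref 4 -> HIT, frames=[2,4,1] (faults so far: 4)
  step 5: ref 2 -> HIT, frames=[2,4,1] (faults so far: 4)
  step 6: ref 2 -> HIT, frames=[2,4,1] (faults so far: 4)
  step 7: ref 1 -> HIT, frames=[2,4,1] (faults so far: 4)
  step 8: ref 2 -> HIT, frames=[2,4,1] (faults so far: 4)
  step 9: ref 2 -> HIT, frames=[2,4,1] (faults so far: 4)
  step 10: ref 4 -> HIT, frames=[2,4,1] (faults so far: 4)
  step 11: ref 1 -> HIT, frames=[2,4,1] (faults so far: 4)
  step 12: ref 4 -> HIT, frames=[2,4,1] (faults so far: 4)
  Optimal total faults: 4

Answer: 6 5 4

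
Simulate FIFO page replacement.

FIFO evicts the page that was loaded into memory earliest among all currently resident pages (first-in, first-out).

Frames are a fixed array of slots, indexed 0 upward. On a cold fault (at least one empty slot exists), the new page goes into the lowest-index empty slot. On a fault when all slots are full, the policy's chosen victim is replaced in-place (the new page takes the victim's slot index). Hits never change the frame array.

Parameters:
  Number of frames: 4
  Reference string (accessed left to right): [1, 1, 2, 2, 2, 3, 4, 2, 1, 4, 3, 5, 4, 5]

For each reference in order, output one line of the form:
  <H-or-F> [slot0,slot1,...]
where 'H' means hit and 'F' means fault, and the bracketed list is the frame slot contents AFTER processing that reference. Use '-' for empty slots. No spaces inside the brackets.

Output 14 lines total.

F [1,-,-,-]
H [1,-,-,-]
F [1,2,-,-]
H [1,2,-,-]
H [1,2,-,-]
F [1,2,3,-]
F [1,2,3,4]
H [1,2,3,4]
H [1,2,3,4]
H [1,2,3,4]
H [1,2,3,4]
F [5,2,3,4]
H [5,2,3,4]
H [5,2,3,4]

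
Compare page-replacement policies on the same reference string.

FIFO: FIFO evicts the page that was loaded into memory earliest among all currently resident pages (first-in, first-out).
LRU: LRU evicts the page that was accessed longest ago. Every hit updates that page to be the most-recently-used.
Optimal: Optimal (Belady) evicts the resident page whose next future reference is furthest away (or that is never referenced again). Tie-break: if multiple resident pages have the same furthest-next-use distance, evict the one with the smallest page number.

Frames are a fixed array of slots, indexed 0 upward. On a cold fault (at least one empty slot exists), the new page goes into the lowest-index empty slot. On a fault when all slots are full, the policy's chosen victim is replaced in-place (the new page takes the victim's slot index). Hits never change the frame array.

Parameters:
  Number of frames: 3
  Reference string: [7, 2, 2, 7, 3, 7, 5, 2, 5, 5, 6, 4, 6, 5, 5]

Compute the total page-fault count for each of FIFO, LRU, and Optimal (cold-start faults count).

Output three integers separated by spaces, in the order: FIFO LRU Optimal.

Answer: 6 7 6

Derivation:
--- FIFO ---
  step 0: ref 7 -> FAULT, frames=[7,-,-] (faults so far: 1)
  step 1: ref 2 -> FAULT, frames=[7,2,-] (faults so far: 2)
  step 2: ref 2 -> HIT, frames=[7,2,-] (faults so far: 2)
  step 3: ref 7 -> HIT, frames=[7,2,-] (faults so far: 2)
  step 4: ref 3 -> FAULT, frames=[7,2,3] (faults so far: 3)
  step 5: ref 7 -> HIT, frames=[7,2,3] (faults so far: 3)
  step 6: ref 5 -> FAULT, evict 7, frames=[5,2,3] (faults so far: 4)
  step 7: ref 2 -> HIT, frames=[5,2,3] (faults so far: 4)
  step 8: ref 5 -> HIT, frames=[5,2,3] (faults so far: 4)
  step 9: ref 5 -> HIT, frames=[5,2,3] (faults so far: 4)
  step 10: ref 6 -> FAULT, evict 2, frames=[5,6,3] (faults so far: 5)
  step 11: ref 4 -> FAULT, evict 3, frames=[5,6,4] (faults so far: 6)
  step 12: ref 6 -> HIT, frames=[5,6,4] (faults so far: 6)
  step 13: ref 5 -> HIT, frames=[5,6,4] (faults so far: 6)
  step 14: ref 5 -> HIT, frames=[5,6,4] (faults so far: 6)
  FIFO total faults: 6
--- LRU ---
  step 0: ref 7 -> FAULT, frames=[7,-,-] (faults so far: 1)
  step 1: ref 2 -> FAULT, frames=[7,2,-] (faults so far: 2)
  step 2: ref 2 -> HIT, frames=[7,2,-] (faults so far: 2)
  step 3: ref 7 -> HIT, frames=[7,2,-] (faults so far: 2)
  step 4: ref 3 -> FAULT, frames=[7,2,3] (faults so far: 3)
  step 5: ref 7 -> HIT, frames=[7,2,3] (faults so far: 3)
  step 6: ref 5 -> FAULT, evict 2, frames=[7,5,3] (faults so far: 4)
  step 7: ref 2 -> FAULT, evict 3, frames=[7,5,2] (faults so far: 5)
  step 8: ref 5 -> HIT, frames=[7,5,2] (faults so far: 5)
  step 9: ref 5 -> HIT, frames=[7,5,2] (faults so far: 5)
  step 10: ref 6 -> FAULT, evict 7, frames=[6,5,2] (faults so far: 6)
  step 11: ref 4 -> FAULT, evict 2, frames=[6,5,4] (faults so far: 7)
  step 12: ref 6 -> HIT, frames=[6,5,4] (faults so far: 7)
  step 13: ref 5 -> HIT, frames=[6,5,4] (faults so far: 7)
  step 14: ref 5 -> HIT, frames=[6,5,4] (faults so far: 7)
  LRU total faults: 7
--- Optimal ---
  step 0: ref 7 -> FAULT, frames=[7,-,-] (faults so far: 1)
  step 1: ref 2 -> FAULT, frames=[7,2,-] (faults so far: 2)
  step 2: ref 2 -> HIT, frames=[7,2,-] (faults so far: 2)
  step 3: ref 7 -> HIT, frames=[7,2,-] (faults so far: 2)
  step 4: ref 3 -> FAULT, frames=[7,2,3] (faults so far: 3)
  step 5: ref 7 -> HIT, frames=[7,2,3] (faults so far: 3)
  step 6: ref 5 -> FAULT, evict 3, frames=[7,2,5] (faults so far: 4)
  step 7: ref 2 -> HIT, frames=[7,2,5] (faults so far: 4)
  step 8: ref 5 -> HIT, frames=[7,2,5] (faults so far: 4)
  step 9: ref 5 -> HIT, frames=[7,2,5] (faults so far: 4)
  step 10: ref 6 -> FAULT, evict 2, frames=[7,6,5] (faults so far: 5)
  step 11: ref 4 -> FAULT, evict 7, frames=[4,6,5] (faults so far: 6)
  step 12: ref 6 -> HIT, frames=[4,6,5] (faults so far: 6)
  step 13: ref 5 -> HIT, frames=[4,6,5] (faults so far: 6)
  step 14: ref 5 -> HIT, frames=[4,6,5] (faults so far: 6)
  Optimal total faults: 6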